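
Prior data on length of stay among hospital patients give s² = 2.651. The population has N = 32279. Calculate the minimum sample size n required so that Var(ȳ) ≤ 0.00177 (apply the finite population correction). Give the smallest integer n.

1432

Without fpc, n₀ = s²/D = 2.651/0.00177 = 1497.7401.
With fpc, (1 − n/N)·s²/n ≤ D requires n ≥ n₀/(1 + n₀/N) = 1497.7401/(1 + 1497.7401/32279) = 1431.3268.
Rounding up, n = 1432.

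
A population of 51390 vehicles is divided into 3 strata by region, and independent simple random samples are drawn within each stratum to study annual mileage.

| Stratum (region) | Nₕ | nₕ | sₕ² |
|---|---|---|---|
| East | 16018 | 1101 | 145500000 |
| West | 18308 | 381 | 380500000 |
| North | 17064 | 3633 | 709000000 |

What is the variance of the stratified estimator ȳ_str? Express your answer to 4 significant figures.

Var(ȳ_str) = Σₕ Wₕ²(1 − fₕ)sₕ²/nₕ with Wₕ = Nₕ/N, N = 51390.
East: Wₕ = 0.31169488; term = 0.31169488²·(1 − 0.06873517)·145500000/1101 = 11956.614.
West: Wₕ = 0.35625608; term = 0.35625608²·(1 − 0.02081057)·380500000/381 = 124114.06.
North: Wₕ = 0.33204904; term = 0.33204904²·(1 − 0.21290436)·709000000/3633 = 16936.076.
Sum = 153006.75.

153000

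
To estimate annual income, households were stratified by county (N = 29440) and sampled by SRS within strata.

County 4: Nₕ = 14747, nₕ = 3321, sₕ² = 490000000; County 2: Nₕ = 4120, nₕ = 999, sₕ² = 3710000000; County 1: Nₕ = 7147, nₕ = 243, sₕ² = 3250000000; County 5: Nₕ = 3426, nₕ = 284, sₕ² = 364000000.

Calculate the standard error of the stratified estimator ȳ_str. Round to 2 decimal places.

927.97

Var(ȳ_str) = Σₕ Wₕ²(1 − fₕ)sₕ²/nₕ with Wₕ = Nₕ/N, N = 29440.
County 4: Wₕ = 0.50091712; term = 0.50091712²·(1 − 0.22519835)·490000000/3321 = 28684.646.
County 2: Wₕ = 0.13994565; term = 0.13994565²·(1 − 0.24247573)·3710000000/999 = 55096.473.
County 1: Wₕ = 0.24276495; term = 0.24276495²·(1 − 0.03400028)·3250000000/243 = 761423.09.
County 5: Wₕ = 0.11637228; term = 0.11637228²·(1 − 0.08289550)·364000000/284 = 15918.457.
Sum = 861122.67.
SE = √(861122.67) = 927.97.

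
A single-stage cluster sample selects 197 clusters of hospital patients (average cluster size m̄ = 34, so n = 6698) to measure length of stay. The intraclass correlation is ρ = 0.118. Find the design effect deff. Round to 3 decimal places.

deff = 1 + (34 − 1)·0.118 = 1 + 3.894 = 4.894.

4.894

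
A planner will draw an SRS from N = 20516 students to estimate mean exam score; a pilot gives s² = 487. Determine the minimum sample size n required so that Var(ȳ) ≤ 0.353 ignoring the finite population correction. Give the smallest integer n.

1380

Without fpc, n₀ = s²/D = 487/0.353 = 1379.6034.
Rounding up, n = 1380.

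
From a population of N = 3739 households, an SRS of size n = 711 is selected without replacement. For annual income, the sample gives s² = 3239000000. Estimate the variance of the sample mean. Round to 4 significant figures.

3.689 × 10^6

Under SRS without replacement, Var(ȳ) = (1 − f)·s²/n with f = n/N = 711/3739 = 0.19015780.
Var(ȳ) = (1 − 0.19015780)·3239000000/711 = 0.80984220·4.5555556 × 10^6 = 3.6892812 × 10^6.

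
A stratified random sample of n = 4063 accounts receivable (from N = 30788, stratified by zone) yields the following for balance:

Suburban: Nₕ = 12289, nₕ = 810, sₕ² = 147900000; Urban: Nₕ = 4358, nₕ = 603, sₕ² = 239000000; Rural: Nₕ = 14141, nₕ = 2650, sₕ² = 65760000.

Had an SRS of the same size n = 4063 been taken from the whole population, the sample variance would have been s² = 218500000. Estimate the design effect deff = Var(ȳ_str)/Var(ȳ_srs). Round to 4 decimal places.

Var(ȳ_str) = Σ Wₕ²(1−fₕ)sₕ²/nₕ with Wₕ = Nₕ/30788:
  Suburban: (12289/30788)²·(1−810/12289)·147900000/810 = 27173.201
  Urban: (4358/30788)²·(1−603/4358)·239000000/603 = 6842.4999
  Rural: (14141/30788)²·(1−2650/14141)·65760000/2650 = 4253.9357
  → Var(ȳ_str) = 38269.637.
Var(ȳ_srs) = (1 − 4063/30788)·218500000/4063 = 46681.076.
deff = 38269.637 / 46681.076 = 0.8198.

0.8198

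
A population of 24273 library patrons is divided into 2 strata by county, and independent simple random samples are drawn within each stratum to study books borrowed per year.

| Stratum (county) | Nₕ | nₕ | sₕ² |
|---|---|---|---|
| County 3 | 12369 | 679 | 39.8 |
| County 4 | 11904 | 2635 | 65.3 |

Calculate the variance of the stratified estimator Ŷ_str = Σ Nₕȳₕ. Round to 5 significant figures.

1.1210 × 10^7

Var(Ŷ_str) = Σₕ Nₕ²(1 − fₕ)sₕ²/nₕ.
County 3: 12369²·(1 − 679/12369)·39.8/679 = 8.4754428 × 10^6.
County 4: 11904²·(1 − 2635/11904)·65.3/2635 = 2.7343768 × 10^6.
Sum = 1.120982 × 10^7.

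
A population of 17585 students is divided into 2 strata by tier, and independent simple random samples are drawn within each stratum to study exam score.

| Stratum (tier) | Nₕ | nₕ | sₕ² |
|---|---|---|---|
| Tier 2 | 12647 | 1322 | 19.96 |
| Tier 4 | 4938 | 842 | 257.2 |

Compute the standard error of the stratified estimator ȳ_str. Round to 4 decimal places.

Var(ȳ_str) = Σₕ Wₕ²(1 − fₕ)sₕ²/nₕ with Wₕ = Nₕ/N, N = 17585.
Tier 2: Wₕ = 0.71919249; term = 0.71919249²·(1 − 0.10453072)·19.96/1322 = 0.0069931053.
Tier 4: Wₕ = 0.28080751; term = 0.28080751²·(1 − 0.17051438)·257.2/842 = 0.019979525.
Sum = 0.02697263.
SE = √(0.02697263) = 0.1642.

0.1642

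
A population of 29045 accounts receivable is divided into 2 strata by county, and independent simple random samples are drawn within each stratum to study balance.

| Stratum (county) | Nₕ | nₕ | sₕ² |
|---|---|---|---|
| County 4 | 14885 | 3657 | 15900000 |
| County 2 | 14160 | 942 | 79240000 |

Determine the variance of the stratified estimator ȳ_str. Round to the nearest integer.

Var(ȳ_str) = Σₕ Wₕ²(1 − fₕ)sₕ²/nₕ with Wₕ = Nₕ/N, N = 29045.
County 4: Wₕ = 0.51248063; term = 0.51248063²·(1 − 0.24568357)·15900000/3657 = 861.35196.
County 2: Wₕ = 0.48751937; term = 0.48751937²·(1 − 0.06652542)·79240000/942 = 18662.929.
Sum = 19524.281.

19524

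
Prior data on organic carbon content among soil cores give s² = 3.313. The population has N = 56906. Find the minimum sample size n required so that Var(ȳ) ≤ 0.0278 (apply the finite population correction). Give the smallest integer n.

119

Without fpc, n₀ = s²/D = 3.313/0.0278 = 119.1727.
With fpc, (1 − n/N)·s²/n ≤ D requires n ≥ n₀/(1 + n₀/N) = 119.1727/(1 + 119.1727/56906) = 118.9236.
Rounding up, n = 119.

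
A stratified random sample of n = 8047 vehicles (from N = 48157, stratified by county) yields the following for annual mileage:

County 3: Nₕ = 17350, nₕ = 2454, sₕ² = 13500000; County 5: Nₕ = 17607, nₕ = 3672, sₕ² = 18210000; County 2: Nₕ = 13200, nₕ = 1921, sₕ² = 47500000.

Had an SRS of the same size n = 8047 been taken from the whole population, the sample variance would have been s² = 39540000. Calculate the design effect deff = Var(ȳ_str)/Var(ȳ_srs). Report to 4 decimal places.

0.6659

Var(ȳ_str) = Σ Wₕ²(1−fₕ)sₕ²/nₕ with Wₕ = Nₕ/48157:
  County 3: (17350/48157)²·(1−2454/17350)·13500000/2454 = 613.06921
  County 5: (17607/48157)²·(1−3672/17607)·18210000/3672 = 524.66339
  County 2: (13200/48157)²·(1−1921/13200)·47500000/1921 = 1587.4203
  → Var(ȳ_str) = 2725.1529.
Var(ȳ_srs) = (1 − 8047/48157)·39540000/8047 = 4092.568.
deff = 2725.1529 / 4092.568 = 0.6659.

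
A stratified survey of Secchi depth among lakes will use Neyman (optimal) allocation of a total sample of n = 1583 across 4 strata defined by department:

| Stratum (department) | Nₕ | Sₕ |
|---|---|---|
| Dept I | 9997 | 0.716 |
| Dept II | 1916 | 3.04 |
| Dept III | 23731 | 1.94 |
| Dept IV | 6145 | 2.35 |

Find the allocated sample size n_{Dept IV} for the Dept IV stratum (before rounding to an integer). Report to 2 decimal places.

311.18

Neyman allocation: nₕ = n·NₕSₕ / Σⱼ NⱼSⱼ.
Σ NⱼSⱼ = 9997·0.716 + 1916·3.04 + 23731·1.94 + 6145·2.35 = 73461.382.
n_{Dept IV} = 1583·6145·2.35 / 73461.382 = 311.18.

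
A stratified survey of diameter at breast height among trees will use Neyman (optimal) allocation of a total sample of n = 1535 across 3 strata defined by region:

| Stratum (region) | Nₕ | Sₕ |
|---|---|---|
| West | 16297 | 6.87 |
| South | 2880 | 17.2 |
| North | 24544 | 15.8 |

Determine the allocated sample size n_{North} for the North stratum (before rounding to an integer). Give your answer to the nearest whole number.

Neyman allocation: nₕ = n·NₕSₕ / Σⱼ NⱼSⱼ.
Σ NⱼSⱼ = 16297·6.87 + 2880·17.2 + 24544·15.8 = 549291.59.
n_{North} = 1535·24544·15.8 / 549291.59 = 1084.

1084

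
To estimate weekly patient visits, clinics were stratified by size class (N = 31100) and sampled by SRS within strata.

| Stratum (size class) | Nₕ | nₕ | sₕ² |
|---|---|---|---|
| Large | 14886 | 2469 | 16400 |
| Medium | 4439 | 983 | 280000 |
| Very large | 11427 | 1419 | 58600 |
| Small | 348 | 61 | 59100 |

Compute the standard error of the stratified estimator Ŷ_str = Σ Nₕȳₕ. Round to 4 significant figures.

102100

Var(Ŷ_str) = Σₕ Nₕ²(1 − fₕ)sₕ²/nₕ.
Large: 14886²·(1 − 2469/14886)·16400/2469 = 1.2277712 × 10^9.
Medium: 4439²·(1 − 983/4439)·280000/983 = 4.3698184 × 10^9.
Very large: 11427²·(1 − 1419/11427)·58600/1419 = 4.7227477 × 10^9.
Small: 348²·(1 − 61/348)·59100/61 = 9.6765108 × 10^7.
Sum = 1.0417102 × 10^10.
SE = √(1.0417102 × 10^10) = 102100.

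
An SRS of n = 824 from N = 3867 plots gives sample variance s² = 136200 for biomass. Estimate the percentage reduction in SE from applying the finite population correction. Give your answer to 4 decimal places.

f = n/N = 824/3867 = 0.21308508.
SE_no-fpc = √(s²/n) = 12.856565; SE_fpc = √((1−f)s²/n) = 11.404831.
Ratio = √(1−f) = 0.88708225. Reduction = 100·(1 − 0.88708225) = 11.2918%.

11.2918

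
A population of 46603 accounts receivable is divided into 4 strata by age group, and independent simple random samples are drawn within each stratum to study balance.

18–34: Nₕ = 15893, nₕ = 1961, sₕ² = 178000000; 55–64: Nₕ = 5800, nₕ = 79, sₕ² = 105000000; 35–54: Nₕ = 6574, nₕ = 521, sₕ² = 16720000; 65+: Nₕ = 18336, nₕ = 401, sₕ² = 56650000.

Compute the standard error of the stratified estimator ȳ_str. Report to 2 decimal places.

Var(ȳ_str) = Σₕ Wₕ²(1 − fₕ)sₕ²/nₕ with Wₕ = Nₕ/N, N = 46603.
18–34: Wₕ = 0.34102955; term = 0.34102955²·(1 − 0.12338765)·178000000/1961 = 9254.0962.
55–64: Wₕ = 0.12445551; term = 0.12445551²·(1 − 0.01362069)·105000000/79 = 20306.468.
35–54: Wₕ = 0.14106388; term = 0.14106388²·(1 − 0.07925160)·16720000/521 = 587.99167.
65+: Wₕ = 0.39345107; term = 0.39345107²·(1 − 0.02186955)·56650000/401 = 21391.132.
Sum = 51539.688.
SE = √(51539.688) = 227.02.

227.02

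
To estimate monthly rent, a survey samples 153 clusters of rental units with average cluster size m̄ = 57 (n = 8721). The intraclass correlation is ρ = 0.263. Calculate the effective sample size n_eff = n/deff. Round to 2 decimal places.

554.49

deff = 1 + (57 − 1)·0.263 = 1 + 14.728 = 15.728.
n_eff = 8721 / 15.728 = 554.49.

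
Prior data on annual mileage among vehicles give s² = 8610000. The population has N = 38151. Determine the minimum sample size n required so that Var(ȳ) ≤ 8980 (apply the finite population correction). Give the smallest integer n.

936

Without fpc, n₀ = s²/D = 8610000/8980 = 958.7973.
With fpc, (1 − n/N)·s²/n ≤ D requires n ≥ n₀/(1 + n₀/N) = 958.7973/(1 + 958.7973/38151) = 935.2919.
Rounding up, n = 936.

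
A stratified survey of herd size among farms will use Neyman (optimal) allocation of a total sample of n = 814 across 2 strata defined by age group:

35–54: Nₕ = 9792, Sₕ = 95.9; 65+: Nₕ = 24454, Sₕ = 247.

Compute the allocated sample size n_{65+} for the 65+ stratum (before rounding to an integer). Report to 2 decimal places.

704.48

Neyman allocation: nₕ = n·NₕSₕ / Σⱼ NⱼSⱼ.
Σ NⱼSⱼ = 9792·95.9 + 24454·247 = 6.9791908 × 10^6.
n_{65+} = 814·24454·247 / (6.9791908 × 10^6) = 704.48.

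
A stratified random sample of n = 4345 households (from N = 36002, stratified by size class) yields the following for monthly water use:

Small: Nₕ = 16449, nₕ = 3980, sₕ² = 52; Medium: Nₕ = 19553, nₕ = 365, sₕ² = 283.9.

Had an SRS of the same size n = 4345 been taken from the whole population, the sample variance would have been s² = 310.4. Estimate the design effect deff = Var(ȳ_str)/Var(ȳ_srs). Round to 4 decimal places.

Var(ȳ_str) = Σ Wₕ²(1−fₕ)sₕ²/nₕ with Wₕ = Nₕ/36002:
  Small: (16449/36002)²·(1−3980/16449)·52/3980 = 0.0020674649
  Medium: (19553/36002)²·(1−365/19553)·283.9/365 = 0.22514504
  → Var(ȳ_str) = 0.2272125.
Var(ȳ_srs) = (1 − 4345/36002)·310.4/4345 = 0.062816692.
deff = 0.2272125 / 0.062816692 = 3.6171.

3.6171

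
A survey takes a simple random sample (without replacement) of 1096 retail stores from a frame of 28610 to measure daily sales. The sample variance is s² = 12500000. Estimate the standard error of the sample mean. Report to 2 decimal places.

Under SRS without replacement, Var(ȳ) = (1 − f)·s²/n with f = n/N = 1096/28610 = 0.03830828.
Var(ȳ) = (1 − 0.03830828)·12500000/1096 = 0.96169172·11405.109 = 10968.199.
SE(ȳ) = √(10968.199) = 104.73.

104.73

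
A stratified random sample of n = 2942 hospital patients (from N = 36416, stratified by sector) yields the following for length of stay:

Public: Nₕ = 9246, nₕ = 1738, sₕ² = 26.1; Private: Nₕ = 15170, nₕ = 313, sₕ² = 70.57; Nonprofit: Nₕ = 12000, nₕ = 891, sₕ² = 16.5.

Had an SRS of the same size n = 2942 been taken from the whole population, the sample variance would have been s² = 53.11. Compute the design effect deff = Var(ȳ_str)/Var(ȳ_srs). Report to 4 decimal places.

Var(ȳ_str) = Σ Wₕ²(1−fₕ)sₕ²/nₕ with Wₕ = Nₕ/36416:
  Public: (9246/36416)²·(1−1738/9246)·26.1/1738 = 7.8611197 × 10^-4
  Private: (15170/36416)²·(1−313/15170)·70.57/313 = 0.038318456
  Nonprofit: (12000/36416)²·(1−891/12000)·16.5/891 = 0.001861564
  → Var(ȳ_str) = 0.040966132.
Var(ȳ_srs) = (1 − 2942/36416)·53.11/2942 = 0.01659392.
deff = 0.040966132 / 0.01659392 = 2.4687.

2.4687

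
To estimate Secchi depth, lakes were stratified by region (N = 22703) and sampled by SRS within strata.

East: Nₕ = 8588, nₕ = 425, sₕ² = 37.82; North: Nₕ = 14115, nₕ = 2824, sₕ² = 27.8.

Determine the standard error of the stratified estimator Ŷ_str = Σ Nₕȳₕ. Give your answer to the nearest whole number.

Var(Ŷ_str) = Σₕ Nₕ²(1 − fₕ)sₕ²/nₕ.
East: 8588²·(1 − 425/8588)·37.82/425 = 6.2384174 × 10^6.
North: 14115²·(1 − 2824/14115)·27.8/2824 = 1.5688932 × 10^6.
Sum = 7.8073106 × 10^6.
SE = √(7.8073106 × 10^6) = 2794.

2794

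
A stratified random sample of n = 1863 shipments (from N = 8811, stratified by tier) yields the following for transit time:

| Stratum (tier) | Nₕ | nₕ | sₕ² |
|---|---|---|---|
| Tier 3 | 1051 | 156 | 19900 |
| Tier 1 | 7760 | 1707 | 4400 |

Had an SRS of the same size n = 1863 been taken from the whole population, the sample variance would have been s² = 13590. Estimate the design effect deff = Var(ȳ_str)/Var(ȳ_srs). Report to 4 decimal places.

Var(ȳ_str) = Σ Wₕ²(1−fₕ)sₕ²/nₕ with Wₕ = Nₕ/8811:
  Tier 3: (1051/8811)²·(1−156/1051)·19900/156 = 1.5456239
  Tier 1: (7760/8811)²·(1−1707/7760)·4400/1707 = 1.5595566
  → Var(ȳ_str) = 3.1051805.
Var(ȳ_srs) = (1 − 1863/8811)·13590/1863 = 5.7522958.
deff = 3.1051805 / 5.7522958 = 0.5398.

0.5398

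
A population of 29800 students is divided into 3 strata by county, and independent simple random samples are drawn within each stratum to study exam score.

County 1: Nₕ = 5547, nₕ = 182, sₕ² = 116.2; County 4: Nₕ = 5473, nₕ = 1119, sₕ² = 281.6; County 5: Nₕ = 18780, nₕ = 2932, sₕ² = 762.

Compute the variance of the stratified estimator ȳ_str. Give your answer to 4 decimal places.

Var(ȳ_str) = Σₕ Wₕ²(1 − fₕ)sₕ²/nₕ with Wₕ = Nₕ/N, N = 29800.
County 1: Wₕ = 0.18614094; term = 0.18614094²·(1 − 0.03281053)·116.2/182 = 0.021395878.
County 4: Wₕ = 0.18365772; term = 0.18365772²·(1 − 0.20445825)·281.6/1119 = 0.0067528003.
County 5: Wₕ = 0.63020134; term = 0.63020134²·(1 − 0.15612354)·762/2932 = 0.08710208.
Sum = 0.11525076.

0.1153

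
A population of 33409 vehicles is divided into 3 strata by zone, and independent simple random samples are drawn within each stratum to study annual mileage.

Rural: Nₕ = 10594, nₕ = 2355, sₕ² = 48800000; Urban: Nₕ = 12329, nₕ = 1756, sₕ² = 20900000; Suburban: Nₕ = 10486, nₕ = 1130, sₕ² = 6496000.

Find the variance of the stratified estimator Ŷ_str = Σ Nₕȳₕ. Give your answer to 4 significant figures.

Var(Ŷ_str) = Σₕ Nₕ²(1 − fₕ)sₕ²/nₕ.
Rural: 10594²·(1 − 2355/10594)·48800000/2355 = 1.8086869 × 10^12.
Urban: 12329²·(1 − 1756/12329)·20900000/1756 = 1.551486 × 10^12.
Suburban: 10486²·(1 − 1130/10486)·6496000/1130 = 5.6398511 × 10^11.
Sum = 3.924158 × 10^12.

3.924 × 10^12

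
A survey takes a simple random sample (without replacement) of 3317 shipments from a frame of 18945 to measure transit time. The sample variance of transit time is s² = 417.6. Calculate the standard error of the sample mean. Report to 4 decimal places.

Under SRS without replacement, Var(ȳ) = (1 − f)·s²/n with f = n/N = 3317/18945 = 0.17508577.
Var(ȳ) = (1 − 0.17508577)·417.6/3317 = 0.82491423·0.12589689 = 0.10385414.
SE(ȳ) = √(0.10385414) = 0.3223.

0.3223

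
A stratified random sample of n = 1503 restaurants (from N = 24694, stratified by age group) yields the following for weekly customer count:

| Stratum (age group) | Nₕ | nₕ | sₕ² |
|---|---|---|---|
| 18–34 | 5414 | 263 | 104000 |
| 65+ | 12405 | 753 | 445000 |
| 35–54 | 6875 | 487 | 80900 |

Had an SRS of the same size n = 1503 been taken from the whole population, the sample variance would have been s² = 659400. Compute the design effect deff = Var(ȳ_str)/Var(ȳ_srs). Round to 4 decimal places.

Var(ȳ_str) = Σ Wₕ²(1−fₕ)sₕ²/nₕ with Wₕ = Nₕ/24694:
  18–34: (5414/24694)²·(1−263/5414)·104000/263 = 18.084417
  65+: (12405/24694)²·(1−753/12405)·445000/753 = 140.08105
  35–54: (6875/24694)²·(1−487/6875)·80900/487 = 11.963942
  → Var(ȳ_str) = 170.12941.
Var(ȳ_srs) = (1 − 1503/24694)·659400/1503 = 412.01971.
deff = 170.12941 / 412.01971 = 0.4129.

0.4129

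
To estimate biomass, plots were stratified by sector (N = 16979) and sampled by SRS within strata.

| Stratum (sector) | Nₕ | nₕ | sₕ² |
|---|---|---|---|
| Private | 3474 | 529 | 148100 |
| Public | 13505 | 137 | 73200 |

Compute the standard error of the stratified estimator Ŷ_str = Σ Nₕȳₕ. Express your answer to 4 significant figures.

315200

Var(Ŷ_str) = Σₕ Nₕ²(1 − fₕ)sₕ²/nₕ.
Private: 3474²·(1 − 529/3474)·148100/529 = 2.8642736 × 10^9.
Public: 13505²·(1 − 137/13505)·73200/137 = 9.6460951 × 10^10.
Sum = 9.9325225 × 10^10.
SE = √(9.9325225 × 10^10) = 315200.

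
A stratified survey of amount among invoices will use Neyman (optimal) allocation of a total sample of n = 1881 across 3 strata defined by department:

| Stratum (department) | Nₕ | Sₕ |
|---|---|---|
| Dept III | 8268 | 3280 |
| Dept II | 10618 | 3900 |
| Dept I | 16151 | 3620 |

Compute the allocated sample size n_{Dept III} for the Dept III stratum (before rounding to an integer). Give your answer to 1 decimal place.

401.7

Neyman allocation: nₕ = n·NₕSₕ / Σⱼ NⱼSⱼ.
Σ NⱼSⱼ = 8268·3280 + 10618·3900 + 16151·3620 = 1.2699586 × 10^8.
n_{Dept III} = 1881·8268·3280 / (1.2699586 × 10^8) = 401.7.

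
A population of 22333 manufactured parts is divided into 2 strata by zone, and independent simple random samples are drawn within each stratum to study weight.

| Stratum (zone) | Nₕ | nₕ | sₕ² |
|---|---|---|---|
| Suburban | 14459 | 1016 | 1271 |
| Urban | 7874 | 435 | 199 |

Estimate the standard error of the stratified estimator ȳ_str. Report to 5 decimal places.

0.73569

Var(ȳ_str) = Σₕ Wₕ²(1 − fₕ)sₕ²/nₕ with Wₕ = Nₕ/N, N = 22333.
Suburban: Wₕ = 0.64742757; term = 0.64742757²·(1 − 0.07026765)·1271/1016 = 0.4875197.
Urban: Wₕ = 0.35257243; term = 0.35257243²·(1 − 0.05524511)·199/435 = 0.0537254.
Sum = 0.5412451.
SE = √(0.5412451) = 0.73569.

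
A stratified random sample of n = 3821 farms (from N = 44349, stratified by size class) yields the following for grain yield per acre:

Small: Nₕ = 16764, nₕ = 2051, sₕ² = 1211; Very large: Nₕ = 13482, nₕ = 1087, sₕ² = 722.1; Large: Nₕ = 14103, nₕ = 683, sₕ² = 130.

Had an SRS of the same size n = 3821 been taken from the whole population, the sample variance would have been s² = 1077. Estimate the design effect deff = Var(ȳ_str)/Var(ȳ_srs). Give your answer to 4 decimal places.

Var(ȳ_str) = Σ Wₕ²(1−fₕ)sₕ²/nₕ with Wₕ = Nₕ/44349:
  Small: (16764/44349)²·(1−2051/16764)·1211/2051 = 0.074043972
  Very large: (13482/44349)²·(1−1087/13482)·722.1/1087 = 0.056441818
  Large: (14103/44349)²·(1−683/14103)·130/683 = 0.01831551
  → Var(ȳ_str) = 0.1488013.
Var(ȳ_srs) = (1 − 3821/44349)·1077/3821 = 0.25757874.
deff = 0.1488013 / 0.25757874 = 0.5777.

0.5777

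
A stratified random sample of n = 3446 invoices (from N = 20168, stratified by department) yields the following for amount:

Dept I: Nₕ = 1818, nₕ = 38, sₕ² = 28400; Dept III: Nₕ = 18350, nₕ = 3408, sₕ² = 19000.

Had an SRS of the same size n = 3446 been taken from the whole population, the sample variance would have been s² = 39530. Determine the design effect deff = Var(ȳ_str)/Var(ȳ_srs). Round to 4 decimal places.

1.0203

Var(ȳ_str) = Σ Wₕ²(1−fₕ)sₕ²/nₕ with Wₕ = Nₕ/20168:
  Dept I: (1818/20168)²·(1−38/1818)·28400/38 = 5.9459734
  Dept III: (18350/20168)²·(1−3408/18350)·19000/3408 = 3.7581417
  → Var(ȳ_str) = 9.7041151.
Var(ȳ_srs) = (1 − 3446/20168)·39530/3446 = 9.5112353.
deff = 9.7041151 / 9.5112353 = 1.0203.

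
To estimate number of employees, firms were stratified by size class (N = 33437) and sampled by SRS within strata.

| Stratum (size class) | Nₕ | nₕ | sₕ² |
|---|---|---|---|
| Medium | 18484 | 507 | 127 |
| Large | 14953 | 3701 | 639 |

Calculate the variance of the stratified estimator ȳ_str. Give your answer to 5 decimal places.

0.10043

Var(ȳ_str) = Σₕ Wₕ²(1 − fₕ)sₕ²/nₕ with Wₕ = Nₕ/N, N = 33437.
Medium: Wₕ = 0.55280079; term = 0.55280079²·(1 − 0.02742913)·127/507 = 0.074448222.
Large: Wₕ = 0.44719921; term = 0.44719921²·(1 − 0.24750886)·639/3701 = 0.025982756.
Sum = 0.10043098.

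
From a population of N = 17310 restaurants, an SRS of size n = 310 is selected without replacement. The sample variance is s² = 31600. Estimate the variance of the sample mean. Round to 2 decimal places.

Under SRS without replacement, Var(ȳ) = (1 − f)·s²/n with f = n/N = 310/17310 = 0.01790872.
Var(ȳ) = (1 − 0.01790872)·31600/310 = 0.98209128·101.93548 = 100.10995.

100.11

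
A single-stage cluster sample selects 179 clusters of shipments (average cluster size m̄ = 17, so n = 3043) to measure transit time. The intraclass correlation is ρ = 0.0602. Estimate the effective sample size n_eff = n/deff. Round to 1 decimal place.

deff = 1 + (17 − 1)·0.0602 = 1 + 0.9632 = 1.9632.
n_eff = 3043 / 1.9632 = 1550.0.

1550.0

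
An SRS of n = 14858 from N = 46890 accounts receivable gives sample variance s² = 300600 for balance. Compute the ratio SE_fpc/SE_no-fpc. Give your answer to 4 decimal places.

0.8265

f = n/N = 14858/46890 = 0.31686927.
SE_no-fpc = √(s²/n) = 4.4979468; SE_fpc = √((1−f)s²/n) = 3.7176305.
Ratio = √(1−f) = 0.82651723.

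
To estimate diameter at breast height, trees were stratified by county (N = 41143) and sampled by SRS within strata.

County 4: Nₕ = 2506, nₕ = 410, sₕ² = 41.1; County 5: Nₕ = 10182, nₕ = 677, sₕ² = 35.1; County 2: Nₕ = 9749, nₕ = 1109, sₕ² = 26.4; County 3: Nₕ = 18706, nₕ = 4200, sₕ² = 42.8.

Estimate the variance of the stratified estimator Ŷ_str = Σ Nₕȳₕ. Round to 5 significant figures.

1.0315 × 10^7

Var(Ŷ_str) = Σₕ Nₕ²(1 − fₕ)sₕ²/nₕ.
County 4: 2506²·(1 − 410/2506)·41.1/410 = 526538.72.
County 5: 10182²·(1 − 677/10182)·35.1/677 = 5.0176881 × 10^6.
County 2: 9749²·(1 − 1109/9749)·26.4/1109 = 2.0051469 × 10^6.
County 3: 18706²·(1 − 4200/18706)·42.8/4200 = 2.7651779 × 10^6.
Sum = 1.0314552 × 10^7.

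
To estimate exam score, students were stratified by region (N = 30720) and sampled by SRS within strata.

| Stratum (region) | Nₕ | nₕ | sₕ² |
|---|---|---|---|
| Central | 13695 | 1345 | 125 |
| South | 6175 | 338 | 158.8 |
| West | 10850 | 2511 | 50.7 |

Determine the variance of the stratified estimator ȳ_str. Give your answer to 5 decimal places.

Var(ȳ_str) = Σₕ Wₕ²(1 − fₕ)sₕ²/nₕ with Wₕ = Nₕ/N, N = 30720.
Central: Wₕ = 0.44580078; term = 0.44580078²·(1 − 0.09821103)·125/1345 = 0.016656138.
South: Wₕ = 0.20100911; term = 0.20100911²·(1 − 0.05473684)·158.8/338 = 0.017943949.
West: Wₕ = 0.35319010; term = 0.35319010²·(1 − 0.23142857)·50.7/2511 = 0.0019358091.
Sum = 0.036535896.

0.03654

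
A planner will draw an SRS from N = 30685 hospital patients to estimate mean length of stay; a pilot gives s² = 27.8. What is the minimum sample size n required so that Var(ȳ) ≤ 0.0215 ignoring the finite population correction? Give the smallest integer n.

1294

Without fpc, n₀ = s²/D = 27.8/0.0215 = 1293.0233.
Rounding up, n = 1294.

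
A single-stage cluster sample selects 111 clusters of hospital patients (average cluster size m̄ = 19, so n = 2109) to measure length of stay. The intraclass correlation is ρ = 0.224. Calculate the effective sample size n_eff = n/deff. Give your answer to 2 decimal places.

deff = 1 + (19 − 1)·0.224 = 1 + 4.032 = 5.032.
n_eff = 2109 / 5.032 = 419.12.

419.12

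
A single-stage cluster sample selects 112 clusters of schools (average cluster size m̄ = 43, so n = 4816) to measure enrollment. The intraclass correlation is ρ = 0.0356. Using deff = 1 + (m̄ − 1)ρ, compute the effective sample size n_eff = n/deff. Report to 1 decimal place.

1930.1

deff = 1 + (43 − 1)·0.0356 = 1 + 1.4952 = 2.4952.
n_eff = 4816 / 2.4952 = 1930.1.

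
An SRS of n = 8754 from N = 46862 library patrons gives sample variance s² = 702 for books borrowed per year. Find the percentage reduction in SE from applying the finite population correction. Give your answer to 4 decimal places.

f = n/N = 8754/46862 = 0.18680381.
SE_no-fpc = √(s²/n) = 0.28318177; SE_fpc = √((1−f)s²/n) = 0.25536593.
Ratio = √(1−f) = 0.90177391. Reduction = 100·(1 − 0.90177391) = 9.8226%.

9.8226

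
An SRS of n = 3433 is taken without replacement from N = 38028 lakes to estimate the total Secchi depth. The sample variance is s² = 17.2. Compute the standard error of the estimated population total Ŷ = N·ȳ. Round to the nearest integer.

2567

Var(Ŷ) = N²·Var(ȳ) = N²·(1 − n/N)·s²/n.
f = 3433/38028 = 0.09027559; Var(ȳ) = 0.90972441·17.2/3433 = 0.0045578969.
Var(Ŷ) = 38028² · 0.0045578969 = 6.5913059 × 10^6.
SE(Ŷ) = √(6.5913059 × 10^6) = 2567.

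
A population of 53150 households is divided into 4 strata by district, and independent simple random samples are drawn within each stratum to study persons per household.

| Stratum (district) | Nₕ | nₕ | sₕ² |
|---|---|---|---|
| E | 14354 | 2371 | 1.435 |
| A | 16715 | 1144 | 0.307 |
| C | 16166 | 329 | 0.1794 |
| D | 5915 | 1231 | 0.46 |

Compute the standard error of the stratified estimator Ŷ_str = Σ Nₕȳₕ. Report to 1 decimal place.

569.1

Var(Ŷ_str) = Σₕ Nₕ²(1 − fₕ)sₕ²/nₕ.
E: 14354²·(1 − 2371/14354)·1.435/2371 = 104101.95.
A: 16715²·(1 − 1144/16715)·0.307/1144 = 69844.986.
C: 16166²·(1 − 329/16166)·0.1794/329 = 139605.34.
D: 5915²·(1 − 1231/5915)·0.46/1231 = 10353.124.
Sum = 323905.4.
SE = √(323905.4) = 569.1.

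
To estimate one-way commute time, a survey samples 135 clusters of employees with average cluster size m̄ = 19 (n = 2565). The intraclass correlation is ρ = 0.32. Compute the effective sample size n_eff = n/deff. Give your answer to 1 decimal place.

deff = 1 + (19 − 1)·0.32 = 1 + 5.76 = 6.76.
n_eff = 2565 / 6.76 = 379.4.

379.4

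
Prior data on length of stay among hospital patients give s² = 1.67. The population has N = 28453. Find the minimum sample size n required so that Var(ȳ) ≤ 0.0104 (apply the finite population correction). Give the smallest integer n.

Without fpc, n₀ = s²/D = 1.67/0.0104 = 160.5769.
With fpc, (1 − n/N)·s²/n ≤ D requires n ≥ n₀/(1 + n₀/N) = 160.5769/(1 + 160.5769/28453) = 159.6758.
Rounding up, n = 160.

160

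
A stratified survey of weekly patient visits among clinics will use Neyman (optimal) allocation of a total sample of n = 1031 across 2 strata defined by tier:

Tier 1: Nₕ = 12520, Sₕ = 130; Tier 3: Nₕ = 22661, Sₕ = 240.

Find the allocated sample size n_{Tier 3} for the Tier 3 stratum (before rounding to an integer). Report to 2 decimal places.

793.52

Neyman allocation: nₕ = n·NₕSₕ / Σⱼ NⱼSⱼ.
Σ NⱼSⱼ = 12520·130 + 22661·240 = 7.06624 × 10^6.
n_{Tier 3} = 1031·22661·240 / (7.06624 × 10^6) = 793.52.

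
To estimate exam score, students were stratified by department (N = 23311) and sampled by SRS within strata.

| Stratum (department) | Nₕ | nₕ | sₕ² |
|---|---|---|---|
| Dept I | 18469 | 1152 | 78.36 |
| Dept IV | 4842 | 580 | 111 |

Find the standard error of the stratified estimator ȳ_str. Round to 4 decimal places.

0.2175

Var(ȳ_str) = Σₕ Wₕ²(1 − fₕ)sₕ²/nₕ with Wₕ = Nₕ/N, N = 23311.
Dept I: Wₕ = 0.79228690; term = 0.79228690²·(1 − 0.06237479)·78.36/1152 = 0.040034663.
Dept IV: Wₕ = 0.20771310; term = 0.20771310²·(1 − 0.11978521)·111/580 = 0.0072679412.
Sum = 0.047302604.
SE = √(0.047302604) = 0.2175.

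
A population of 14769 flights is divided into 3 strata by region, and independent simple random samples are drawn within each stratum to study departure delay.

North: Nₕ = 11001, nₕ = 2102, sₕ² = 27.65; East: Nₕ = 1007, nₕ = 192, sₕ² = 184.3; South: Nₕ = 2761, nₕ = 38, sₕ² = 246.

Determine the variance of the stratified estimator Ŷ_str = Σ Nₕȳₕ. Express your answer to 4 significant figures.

5.075 × 10^7

Var(Ŷ_str) = Σₕ Nₕ²(1 − fₕ)sₕ²/nₕ.
North: 11001²·(1 − 2102/11001)·27.65/2102 = 1.2877626 × 10^6.
East: 1007²·(1 − 192/1007)·184.3/192 = 787791.31.
South: 2761²·(1 − 38/2761)·246/38 = 4.8670472 × 10^7.
Sum = 5.0746026 × 10^7.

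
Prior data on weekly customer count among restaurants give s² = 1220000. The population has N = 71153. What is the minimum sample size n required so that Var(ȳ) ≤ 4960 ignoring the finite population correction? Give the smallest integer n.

Without fpc, n₀ = s²/D = 1220000/4960 = 245.9677.
Rounding up, n = 246.

246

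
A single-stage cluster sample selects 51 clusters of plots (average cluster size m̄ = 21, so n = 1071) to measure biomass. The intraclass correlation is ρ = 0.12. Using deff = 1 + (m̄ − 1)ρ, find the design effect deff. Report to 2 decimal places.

3.40

deff = 1 + (21 − 1)·0.12 = 1 + 2.4 = 3.4.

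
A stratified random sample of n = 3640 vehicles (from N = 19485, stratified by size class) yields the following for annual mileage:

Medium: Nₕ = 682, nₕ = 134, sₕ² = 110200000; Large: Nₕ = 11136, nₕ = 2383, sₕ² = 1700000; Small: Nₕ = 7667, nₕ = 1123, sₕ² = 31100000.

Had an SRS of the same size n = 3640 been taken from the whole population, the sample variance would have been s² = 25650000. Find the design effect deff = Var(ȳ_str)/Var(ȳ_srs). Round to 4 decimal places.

0.8119

Var(ȳ_str) = Σ Wₕ²(1−fₕ)sₕ²/nₕ with Wₕ = Nₕ/19485:
  Medium: (682/19485)²·(1−134/682)·110200000/134 = 809.54484
  Large: (11136/19485)²·(1−2383/11136)·1700000/2383 = 183.15139
  Small: (7667/19485)²·(1−1123/7667)·31100000/1123 = 3659.726
  → Var(ȳ_str) = 4652.4222.
Var(ȳ_srs) = (1 − 3640/19485)·25650000/3640 = 5730.3061.
deff = 4652.4222 / 5730.3061 = 0.8119.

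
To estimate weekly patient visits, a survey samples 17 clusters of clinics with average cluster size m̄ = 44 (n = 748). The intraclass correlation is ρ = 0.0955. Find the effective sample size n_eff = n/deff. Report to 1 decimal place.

146.5

deff = 1 + (44 − 1)·0.0955 = 1 + 4.1065 = 5.1065.
n_eff = 748 / 5.1065 = 146.5.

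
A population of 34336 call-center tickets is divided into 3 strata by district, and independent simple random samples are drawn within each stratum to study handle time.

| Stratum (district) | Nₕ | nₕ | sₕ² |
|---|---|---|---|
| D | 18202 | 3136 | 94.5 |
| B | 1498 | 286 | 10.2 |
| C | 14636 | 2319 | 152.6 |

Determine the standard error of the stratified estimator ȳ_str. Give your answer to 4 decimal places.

0.1309

Var(ȳ_str) = Σₕ Wₕ²(1 − fₕ)sₕ²/nₕ with Wₕ = Nₕ/N, N = 34336.
D: Wₕ = 0.53011417; term = 0.53011417²·(1 − 0.17228876)·94.5/3136 = 0.0070092803.
B: Wₕ = 0.04362768; term = 0.04362768²·(1 − 0.19092123)·10.2/286 = 5.4922358 × 10^-5.
C: Wₕ = 0.42625815; term = 0.42625815²·(1 − 0.15844493)·152.6/2319 = 0.01006194.
Sum = 0.017126143.
SE = √(0.017126143) = 0.1309.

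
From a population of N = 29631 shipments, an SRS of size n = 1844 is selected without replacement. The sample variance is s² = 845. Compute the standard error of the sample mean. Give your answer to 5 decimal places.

0.65553

Under SRS without replacement, Var(ȳ) = (1 − f)·s²/n with f = n/N = 1844/29631 = 0.06223212.
Var(ȳ) = (1 − 0.06223212)·845/1844 = 0.93776788·0.45824295 = 0.42972552.
SE(ȳ) = √(0.42972552) = 0.65553.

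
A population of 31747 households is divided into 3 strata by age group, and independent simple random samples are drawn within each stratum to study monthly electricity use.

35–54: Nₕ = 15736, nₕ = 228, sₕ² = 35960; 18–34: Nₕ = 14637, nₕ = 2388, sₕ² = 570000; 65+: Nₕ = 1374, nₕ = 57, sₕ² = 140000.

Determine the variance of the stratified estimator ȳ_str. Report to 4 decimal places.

85.0588

Var(ȳ_str) = Σₕ Wₕ²(1 − fₕ)sₕ²/nₕ with Wₕ = Nₕ/N, N = 31747.
35–54: Wₕ = 0.49566888; term = 0.49566888²·(1 − 0.01448907)·35960/228 = 38.188235.
18–34: Wₕ = 0.46105144; term = 0.46105144²·(1 − 0.16314819)·570000/2388 = 42.460769.
65+: Wₕ = 0.04327968; term = 0.04327968²·(1 − 0.04148472)·140000/57 = 4.4098143.
Sum = 85.058818.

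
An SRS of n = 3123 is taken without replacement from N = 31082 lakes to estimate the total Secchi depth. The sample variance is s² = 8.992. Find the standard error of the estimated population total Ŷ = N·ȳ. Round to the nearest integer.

1582

Var(Ŷ) = N²·Var(ȳ) = N²·(1 − n/N)·s²/n.
f = 3123/31082 = 0.10047616; Var(ȳ) = 0.89952384·8.992/3123 = 0.0025899835.
Var(Ŷ) = 31082² · 0.0025899835 = 2.502159 × 10^6.
SE(Ŷ) = √(2.502159 × 10^6) = 1582.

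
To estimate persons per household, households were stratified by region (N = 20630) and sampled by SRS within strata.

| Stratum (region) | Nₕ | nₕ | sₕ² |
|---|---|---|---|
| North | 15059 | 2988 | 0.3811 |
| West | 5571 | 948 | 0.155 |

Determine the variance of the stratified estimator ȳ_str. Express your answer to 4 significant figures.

6.437 × 10^-5

Var(ȳ_str) = Σₕ Wₕ²(1 − fₕ)sₕ²/nₕ with Wₕ = Nₕ/N, N = 20630.
North: Wₕ = 0.72995637; term = 0.72995637²·(1 − 0.19841955)·0.3811/2988 = 5.4475256 × 10^-5.
West: Wₕ = 0.27004363; term = 0.27004363²·(1 − 0.17016694)·0.155/948 = 9.894229 × 10^-6.
Sum = 6.4369485 × 10^-5.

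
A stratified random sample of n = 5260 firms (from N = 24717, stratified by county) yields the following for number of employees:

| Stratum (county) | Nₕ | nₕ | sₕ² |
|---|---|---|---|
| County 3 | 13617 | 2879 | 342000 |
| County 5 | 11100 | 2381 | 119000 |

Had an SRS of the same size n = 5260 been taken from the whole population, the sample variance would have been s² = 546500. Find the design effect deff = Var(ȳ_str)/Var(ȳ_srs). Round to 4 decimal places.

Var(ȳ_str) = Σ Wₕ²(1−fₕ)sₕ²/nₕ with Wₕ = Nₕ/24717:
  County 3: (13617/24717)²·(1−2879/13617)·342000/2879 = 28.431368
  County 5: (11100/24717)²·(1−2381/11100)·119000/2381 = 7.9174569
  → Var(ȳ_str) = 36.348825.
Var(ȳ_srs) = (1 − 5260/24717)·546500/5260 = 81.78705.
deff = 36.348825 / 81.78705 = 0.4444.

0.4444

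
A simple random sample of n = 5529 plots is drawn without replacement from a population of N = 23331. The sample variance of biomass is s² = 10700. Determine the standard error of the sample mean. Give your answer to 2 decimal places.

Under SRS without replacement, Var(ȳ) = (1 − f)·s²/n with f = n/N = 5529/23331 = 0.23698084.
Var(ȳ) = (1 − 0.23698084)·10700/5529 = 0.76301916·1.9352505 = 1.4766332.
SE(ȳ) = √(1.4766332) = 1.22.

1.22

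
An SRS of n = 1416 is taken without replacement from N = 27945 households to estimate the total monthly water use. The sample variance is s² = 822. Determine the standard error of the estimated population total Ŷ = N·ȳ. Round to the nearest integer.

20745

Var(Ŷ) = N²·Var(ȳ) = N²·(1 − n/N)·s²/n.
f = 1416/27945 = 0.05067096; Var(ȳ) = 0.94932904·822/1416 = 0.55109355.
Var(Ŷ) = 27945² · 0.55109355 = 4.3036164 × 10^8.
SE(Ŷ) = √(4.3036164 × 10^8) = 20745.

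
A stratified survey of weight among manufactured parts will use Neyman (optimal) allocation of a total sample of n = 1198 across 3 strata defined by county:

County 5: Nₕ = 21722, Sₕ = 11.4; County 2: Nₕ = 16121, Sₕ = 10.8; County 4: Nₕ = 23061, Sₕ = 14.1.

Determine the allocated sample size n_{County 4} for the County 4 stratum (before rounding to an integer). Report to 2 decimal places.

Neyman allocation: nₕ = n·NₕSₕ / Σⱼ NⱼSⱼ.
Σ NⱼSⱼ = 21722·11.4 + 16121·10.8 + 23061·14.1 = 746897.7.
n_{County 4} = 1198·23061·14.1 / 746897.7 = 521.55.

521.55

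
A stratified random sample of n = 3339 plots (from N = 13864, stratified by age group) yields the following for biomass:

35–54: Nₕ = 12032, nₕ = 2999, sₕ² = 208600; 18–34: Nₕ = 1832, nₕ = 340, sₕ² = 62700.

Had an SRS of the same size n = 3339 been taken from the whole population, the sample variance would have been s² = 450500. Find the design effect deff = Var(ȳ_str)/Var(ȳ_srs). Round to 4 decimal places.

Var(ȳ_str) = Σ Wₕ²(1−fₕ)sₕ²/nₕ with Wₕ = Nₕ/13864:
  35–54: (12032/13864)²·(1−2999/12032)·208600/2999 = 39.3306
  18–34: (1832/13864)²·(1−340/1832)·62700/340 = 2.6224415
  → Var(ȳ_str) = 41.953042.
Var(ȳ_srs) = (1 − 3339/13864)·450500/3339 = 102.42641.
deff = 41.953042 / 102.42641 = 0.4096.

0.4096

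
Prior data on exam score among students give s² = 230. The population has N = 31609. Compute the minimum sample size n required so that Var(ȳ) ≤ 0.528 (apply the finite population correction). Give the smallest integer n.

430

Without fpc, n₀ = s²/D = 230/0.528 = 435.6061.
With fpc, (1 − n/N)·s²/n ≤ D requires n ≥ n₀/(1 + n₀/N) = 435.6061/(1 + 435.6061/31609) = 429.6846.
Rounding up, n = 430.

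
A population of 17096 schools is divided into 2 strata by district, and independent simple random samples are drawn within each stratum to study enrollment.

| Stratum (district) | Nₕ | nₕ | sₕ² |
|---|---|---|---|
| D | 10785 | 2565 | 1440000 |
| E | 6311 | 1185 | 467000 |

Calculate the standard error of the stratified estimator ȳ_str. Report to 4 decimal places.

Var(ȳ_str) = Σₕ Wₕ²(1 − fₕ)sₕ²/nₕ with Wₕ = Nₕ/N, N = 17096.
D: Wₕ = 0.63084932; term = 0.63084932²·(1 − 0.23783032)·1440000/2565 = 170.28566.
E: Wₕ = 0.36915068; term = 0.36915068²·(1 − 0.18776739)·467000/1185 = 43.620064.
Sum = 213.90572.
SE = √(213.90572) = 14.6255.

14.6255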